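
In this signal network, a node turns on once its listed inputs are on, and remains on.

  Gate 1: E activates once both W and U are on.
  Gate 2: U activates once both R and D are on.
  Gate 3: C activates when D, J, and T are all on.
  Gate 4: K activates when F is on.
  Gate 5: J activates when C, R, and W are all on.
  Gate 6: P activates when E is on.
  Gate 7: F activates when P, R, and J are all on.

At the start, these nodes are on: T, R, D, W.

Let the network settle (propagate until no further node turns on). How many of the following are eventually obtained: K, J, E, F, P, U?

Gate 2: R and D on → U on.
W and U are on, so E activates (Gate 1).
Gate 6: E on → P on.
K would need F (Gate 4), but F never turns on.
J would need C, R, and W (Gate 5), but C never turns on.
E: reached.
F would need P, R, and J (Gate 7), but J never turns on.
P: reached.
U: reached.
Reached: E, P, and U — 3 of the 6.

3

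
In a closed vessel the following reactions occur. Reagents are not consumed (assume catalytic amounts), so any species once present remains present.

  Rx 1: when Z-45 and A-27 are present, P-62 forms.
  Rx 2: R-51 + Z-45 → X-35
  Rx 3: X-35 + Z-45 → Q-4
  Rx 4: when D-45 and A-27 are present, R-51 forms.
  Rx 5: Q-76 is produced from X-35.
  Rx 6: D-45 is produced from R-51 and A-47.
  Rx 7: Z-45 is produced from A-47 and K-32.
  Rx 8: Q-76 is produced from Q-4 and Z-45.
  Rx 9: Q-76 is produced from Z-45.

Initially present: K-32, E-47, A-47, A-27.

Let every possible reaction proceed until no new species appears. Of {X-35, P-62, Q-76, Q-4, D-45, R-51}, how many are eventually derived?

A-47 and K-32 present → Z-45 forms (Rx 7).
Z-45 and A-27 present → P-62 forms (Rx 1).
Z-45 present → Q-76 forms (Rx 9).
X-35 would need R-51 and Z-45 (Rx 2), but R-51 never forms.
P-62: reached.
Q-76: reached.
Q-4 would need X-35 and Z-45 (Rx 3), but X-35 never forms.
D-45 would need R-51 and A-47 (Rx 6), but R-51 never forms.
R-51 would need D-45 and A-27 (Rx 4), but D-45 never forms.
Reached: P-62 and Q-76 — 2 of the 6.

2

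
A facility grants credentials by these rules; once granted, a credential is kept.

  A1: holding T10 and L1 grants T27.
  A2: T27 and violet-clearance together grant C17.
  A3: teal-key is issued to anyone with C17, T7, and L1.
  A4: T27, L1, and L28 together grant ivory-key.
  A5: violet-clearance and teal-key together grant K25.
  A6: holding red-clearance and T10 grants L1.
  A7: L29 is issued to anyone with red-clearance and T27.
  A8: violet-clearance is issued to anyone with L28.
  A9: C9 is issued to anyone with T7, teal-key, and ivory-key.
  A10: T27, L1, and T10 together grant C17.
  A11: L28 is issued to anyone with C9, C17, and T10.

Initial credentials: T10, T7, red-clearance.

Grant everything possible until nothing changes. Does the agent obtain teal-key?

Holding red-clearance and T10 grants L1 (A6).
Holding T10 and L1 grants T27 (A1).
Holding T27, L1, and T10 grants C17 (A10).
Holding C17, T7, and L1 grants teal-key (A3).

Yes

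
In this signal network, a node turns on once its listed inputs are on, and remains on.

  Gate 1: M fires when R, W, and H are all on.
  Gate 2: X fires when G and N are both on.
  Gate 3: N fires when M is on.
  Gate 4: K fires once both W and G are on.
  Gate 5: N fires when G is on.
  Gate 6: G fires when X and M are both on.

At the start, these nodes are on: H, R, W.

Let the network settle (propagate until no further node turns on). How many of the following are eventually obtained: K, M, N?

2

Gate 1: R, W, and H on → M on.
M is on, so N fires (Gate 3).
K would need W and G (Gate 4), but G never turns on.
M: reached.
N: reached.
Reached: M and N — 2 of the 3.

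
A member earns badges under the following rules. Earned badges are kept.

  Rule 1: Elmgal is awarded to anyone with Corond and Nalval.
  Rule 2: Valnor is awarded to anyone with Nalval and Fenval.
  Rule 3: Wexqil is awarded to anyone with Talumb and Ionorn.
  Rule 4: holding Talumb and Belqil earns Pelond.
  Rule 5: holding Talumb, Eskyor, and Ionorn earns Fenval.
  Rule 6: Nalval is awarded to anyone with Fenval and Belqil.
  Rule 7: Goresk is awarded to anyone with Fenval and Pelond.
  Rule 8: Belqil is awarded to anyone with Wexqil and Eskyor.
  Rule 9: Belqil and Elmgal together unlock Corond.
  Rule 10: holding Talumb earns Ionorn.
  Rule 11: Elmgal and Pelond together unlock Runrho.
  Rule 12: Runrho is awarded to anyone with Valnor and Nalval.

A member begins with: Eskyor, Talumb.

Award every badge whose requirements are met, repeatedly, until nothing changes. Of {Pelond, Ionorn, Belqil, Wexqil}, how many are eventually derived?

With Talumb, Ionorn is earned (Rule 10).
With Talumb and Ionorn, Wexqil is earned (Rule 3).
With Wexqil and Eskyor, Belqil is earned (Rule 8).
With Talumb and Belqil, Pelond is earned (Rule 4).
Pelond: reached.
Ionorn: reached.
Belqil: reached.
Wexqil: reached.
All 4 are reached.

4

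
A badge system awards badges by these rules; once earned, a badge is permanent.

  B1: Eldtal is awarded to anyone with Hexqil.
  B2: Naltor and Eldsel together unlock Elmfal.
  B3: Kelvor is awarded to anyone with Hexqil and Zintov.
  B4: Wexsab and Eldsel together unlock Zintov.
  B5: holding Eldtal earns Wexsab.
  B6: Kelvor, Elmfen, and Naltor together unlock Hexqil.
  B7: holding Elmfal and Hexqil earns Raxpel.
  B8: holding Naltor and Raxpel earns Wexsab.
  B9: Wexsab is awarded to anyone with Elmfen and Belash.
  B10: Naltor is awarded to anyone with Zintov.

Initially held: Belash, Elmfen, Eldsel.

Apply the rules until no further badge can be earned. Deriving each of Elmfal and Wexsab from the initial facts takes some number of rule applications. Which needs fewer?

Wexsab: With Elmfen and Belash, Wexsab is earned (B9). [1 rule application]
Elmfal: With Elmfen and Belash, Wexsab is earned (B9). With Wexsab and Eldsel, Zintov is earned (B4). With Zintov, Naltor is earned (B10). With Naltor and Eldsel, Elmfal is earned (B2). [4 rule applications]
Wexsab needs fewer.

Wexsab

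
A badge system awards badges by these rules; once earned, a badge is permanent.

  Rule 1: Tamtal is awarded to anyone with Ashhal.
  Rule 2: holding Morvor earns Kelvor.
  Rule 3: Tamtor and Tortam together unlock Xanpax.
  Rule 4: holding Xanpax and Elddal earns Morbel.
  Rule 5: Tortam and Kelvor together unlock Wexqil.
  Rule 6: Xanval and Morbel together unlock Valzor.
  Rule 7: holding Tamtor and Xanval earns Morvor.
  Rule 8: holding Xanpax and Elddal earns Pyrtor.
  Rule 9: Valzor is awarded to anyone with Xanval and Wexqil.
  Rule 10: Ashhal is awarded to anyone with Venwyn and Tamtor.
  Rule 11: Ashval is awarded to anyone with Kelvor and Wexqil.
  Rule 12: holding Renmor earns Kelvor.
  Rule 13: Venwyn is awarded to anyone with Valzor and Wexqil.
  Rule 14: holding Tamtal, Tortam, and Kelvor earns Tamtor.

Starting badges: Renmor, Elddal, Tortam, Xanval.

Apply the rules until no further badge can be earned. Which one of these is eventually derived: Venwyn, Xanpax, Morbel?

With Renmor, Kelvor is earned (Rule 12).
With Tortam and Kelvor, Wexqil is earned (Rule 5).
With Xanval and Wexqil, Valzor is earned (Rule 9).
With Valzor and Wexqil, Venwyn is earned (Rule 13).
Xanpax would need Tamtor and Tortam (Rule 3), but Tamtor is never earned. Morbel would need Xanpax and Elddal (Rule 4), but Xanpax is never earned.

Venwyn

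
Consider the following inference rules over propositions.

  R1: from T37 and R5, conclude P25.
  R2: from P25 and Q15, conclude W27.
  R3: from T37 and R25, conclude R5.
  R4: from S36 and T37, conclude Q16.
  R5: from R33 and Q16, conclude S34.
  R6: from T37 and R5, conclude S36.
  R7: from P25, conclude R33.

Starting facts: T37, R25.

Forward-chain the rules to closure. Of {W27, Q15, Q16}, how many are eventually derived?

T37 and R25 hold, so R5 follows (R3).
From T37 and R5, R6 gives S36.
S36 and T37 hold, so Q16 follows (R4).
W27 would need P25 and Q15 (R2), but Q15 is never established.
No rule produces Q15, and it is not given.
Q16: reached.
Reached: Q16 — 1 of the 3.

1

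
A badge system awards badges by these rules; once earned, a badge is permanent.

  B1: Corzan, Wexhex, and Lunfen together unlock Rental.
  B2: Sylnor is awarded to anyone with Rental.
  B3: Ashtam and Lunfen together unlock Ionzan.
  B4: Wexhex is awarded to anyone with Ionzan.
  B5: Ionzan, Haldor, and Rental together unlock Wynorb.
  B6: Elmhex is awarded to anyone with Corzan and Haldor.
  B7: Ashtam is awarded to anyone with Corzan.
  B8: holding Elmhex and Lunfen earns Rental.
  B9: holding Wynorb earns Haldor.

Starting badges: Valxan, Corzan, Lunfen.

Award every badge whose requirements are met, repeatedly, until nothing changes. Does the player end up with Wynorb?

Wynorb would need Ionzan, Haldor, and Rental (B5), but Haldor is never earned.

No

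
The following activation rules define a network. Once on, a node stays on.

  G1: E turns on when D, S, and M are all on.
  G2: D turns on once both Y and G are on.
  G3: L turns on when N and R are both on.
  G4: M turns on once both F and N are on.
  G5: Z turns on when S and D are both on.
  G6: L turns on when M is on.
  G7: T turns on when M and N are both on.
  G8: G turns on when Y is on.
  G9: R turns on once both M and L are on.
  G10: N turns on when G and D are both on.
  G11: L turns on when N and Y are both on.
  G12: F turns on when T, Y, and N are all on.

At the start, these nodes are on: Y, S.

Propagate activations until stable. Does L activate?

Yes

G8: Y on → G on.
G2: Y and G on → D on.
G and D are on, so N turns on (G10).
N and Y are on, so L turns on (G11).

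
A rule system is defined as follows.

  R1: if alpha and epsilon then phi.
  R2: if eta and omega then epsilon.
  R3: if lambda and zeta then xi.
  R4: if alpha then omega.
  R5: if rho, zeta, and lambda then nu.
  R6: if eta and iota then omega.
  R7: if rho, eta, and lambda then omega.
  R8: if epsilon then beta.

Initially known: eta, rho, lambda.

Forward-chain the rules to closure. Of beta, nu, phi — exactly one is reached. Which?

beta

From rho, eta, and lambda, R7 gives omega.
From eta and omega, R2 gives epsilon.
From epsilon, R8 gives beta.
nu would need rho, zeta, and lambda (R5), but zeta is never established. phi would need alpha and epsilon (R1), but alpha is never established.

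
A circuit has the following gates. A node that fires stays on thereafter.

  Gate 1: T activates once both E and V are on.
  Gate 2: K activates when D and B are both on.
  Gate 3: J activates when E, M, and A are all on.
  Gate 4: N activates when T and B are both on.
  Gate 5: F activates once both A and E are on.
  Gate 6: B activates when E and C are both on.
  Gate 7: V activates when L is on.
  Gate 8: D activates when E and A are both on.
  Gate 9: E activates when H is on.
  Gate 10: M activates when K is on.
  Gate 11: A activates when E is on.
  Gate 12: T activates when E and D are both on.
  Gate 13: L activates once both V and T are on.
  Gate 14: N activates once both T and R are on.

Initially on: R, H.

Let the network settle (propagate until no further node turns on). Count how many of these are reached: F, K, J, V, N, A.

Gate 9: H on → E on.
E is on, so A activates (Gate 11).
E and A are on, so D activates (Gate 8).
Gate 5: A and E on → F on.
Gate 12: E and D on → T on.
Gate 14: T and R on → N on.
F: reached.
K would need D and B (Gate 2), but B never turns on.
J would need E, M, and A (Gate 3), but M never turns on.
V would need L (Gate 7), but L never turns on.
N: reached.
A: reached.
Reached: F, N, and A — 3 of the 6.

3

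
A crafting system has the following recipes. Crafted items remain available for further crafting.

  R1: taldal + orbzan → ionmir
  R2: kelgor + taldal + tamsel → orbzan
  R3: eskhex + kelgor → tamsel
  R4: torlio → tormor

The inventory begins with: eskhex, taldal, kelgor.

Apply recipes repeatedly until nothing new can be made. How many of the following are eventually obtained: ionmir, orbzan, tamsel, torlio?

Using R3, eskhex and kelgor make tamsel.
kelgor + taldal + tamsel → orbzan (R2).
Using R1, taldal and orbzan make ionmir.
ionmir: reached.
orbzan: reached.
tamsel: reached.
No rule produces torlio, and it is not given.
Reached: ionmir, orbzan, and tamsel — 3 of the 4.

3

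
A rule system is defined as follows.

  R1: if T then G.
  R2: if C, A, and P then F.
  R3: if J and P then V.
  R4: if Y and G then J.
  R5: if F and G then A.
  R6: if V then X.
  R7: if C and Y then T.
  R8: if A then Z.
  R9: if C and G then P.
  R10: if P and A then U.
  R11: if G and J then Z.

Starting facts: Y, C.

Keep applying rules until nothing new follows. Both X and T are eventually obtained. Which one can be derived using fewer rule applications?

T

T: C and Y hold, so T follows (R7). [1 rule application]
X: From C and Y, R7 gives T. From T, R1 gives G. From C and G, R9 gives P. Y and G hold, so J follows (R4). From J and P, R3 gives V. V holds, so X follows (R6). [6 rule applications]
T needs fewer.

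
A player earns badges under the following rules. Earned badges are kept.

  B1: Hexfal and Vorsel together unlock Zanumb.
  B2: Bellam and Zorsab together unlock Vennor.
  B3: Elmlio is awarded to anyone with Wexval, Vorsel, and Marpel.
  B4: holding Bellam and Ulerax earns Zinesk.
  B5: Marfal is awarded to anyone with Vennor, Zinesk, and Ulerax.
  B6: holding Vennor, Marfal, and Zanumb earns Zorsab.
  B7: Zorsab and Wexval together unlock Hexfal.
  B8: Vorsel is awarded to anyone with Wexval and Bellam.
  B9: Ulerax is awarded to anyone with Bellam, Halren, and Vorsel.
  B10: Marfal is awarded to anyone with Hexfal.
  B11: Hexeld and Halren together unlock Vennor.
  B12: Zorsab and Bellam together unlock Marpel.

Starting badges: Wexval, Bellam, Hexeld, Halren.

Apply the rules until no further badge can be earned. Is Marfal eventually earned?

With Hexeld and Halren, Vennor is earned (B11).
With Wexval and Bellam, Vorsel is earned (B8).
With Bellam, Halren, and Vorsel, Ulerax is earned (B9).
With Bellam and Ulerax, Zinesk is earned (B4).
With Vennor, Zinesk, and Ulerax, Marfal is earned (B5).

Yes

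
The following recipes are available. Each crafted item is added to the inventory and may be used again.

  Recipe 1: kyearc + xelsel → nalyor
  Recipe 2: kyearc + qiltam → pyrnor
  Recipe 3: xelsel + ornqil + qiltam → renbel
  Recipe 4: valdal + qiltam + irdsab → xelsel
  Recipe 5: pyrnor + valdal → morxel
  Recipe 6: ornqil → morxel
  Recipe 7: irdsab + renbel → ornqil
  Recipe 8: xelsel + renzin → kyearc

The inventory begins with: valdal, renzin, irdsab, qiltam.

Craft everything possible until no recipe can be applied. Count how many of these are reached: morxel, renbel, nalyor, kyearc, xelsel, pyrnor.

Using Recipe 4, valdal, qiltam, and irdsab make xelsel.
xelsel + renzin → kyearc (Recipe 8).
Using Recipe 1, kyearc and xelsel make nalyor.
Using Recipe 2, kyearc and qiltam make pyrnor.
pyrnor + valdal → morxel (Recipe 5).
morxel: reached.
renbel would need xelsel, ornqil, and qiltam (Recipe 3), but ornqil is never obtained.
nalyor: reached.
kyearc: reached.
xelsel: reached.
pyrnor: reached.
Reached: morxel, nalyor, kyearc, xelsel, and pyrnor — 5 of the 6.

5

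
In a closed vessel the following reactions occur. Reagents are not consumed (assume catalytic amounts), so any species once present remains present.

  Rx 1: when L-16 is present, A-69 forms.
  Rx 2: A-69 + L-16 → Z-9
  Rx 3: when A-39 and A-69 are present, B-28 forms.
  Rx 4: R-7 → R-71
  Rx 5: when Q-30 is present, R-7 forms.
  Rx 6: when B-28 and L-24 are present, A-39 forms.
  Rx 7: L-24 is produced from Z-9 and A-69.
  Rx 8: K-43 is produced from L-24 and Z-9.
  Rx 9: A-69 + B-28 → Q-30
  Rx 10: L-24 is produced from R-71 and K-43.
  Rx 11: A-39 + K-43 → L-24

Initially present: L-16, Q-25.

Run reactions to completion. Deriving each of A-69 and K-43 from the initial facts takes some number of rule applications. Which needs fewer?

A-69: L-16 present → A-69 forms (Rx 1). [1 rule application]
K-43: L-16 present → A-69 forms (Rx 1). A-69 and L-16 present → Z-9 forms (Rx 2). Z-9 and A-69 present → L-24 forms (Rx 7). L-24 and Z-9 present → K-43 forms (Rx 8). [4 rule applications]
A-69 needs fewer.

A-69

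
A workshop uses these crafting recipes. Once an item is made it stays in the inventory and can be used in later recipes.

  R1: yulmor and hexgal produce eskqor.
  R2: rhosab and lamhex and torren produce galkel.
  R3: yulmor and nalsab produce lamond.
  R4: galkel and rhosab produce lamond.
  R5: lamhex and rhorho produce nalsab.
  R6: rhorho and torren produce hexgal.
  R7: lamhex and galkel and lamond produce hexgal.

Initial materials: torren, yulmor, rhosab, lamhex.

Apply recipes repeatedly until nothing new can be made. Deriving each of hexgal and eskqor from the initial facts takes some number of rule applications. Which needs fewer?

hexgal

hexgal: Using R2, rhosab, lamhex, and torren make galkel. Using R4, galkel and rhosab make lamond. Using R7, lamhex, galkel, and lamond make hexgal. [3 rule applications]
eskqor: rhosab and lamhex and torren → galkel (R2). Using R4, galkel and rhosab make lamond. Using R7, lamhex, galkel, and lamond make hexgal. yulmor and hexgal → eskqor (R1). [4 rule applications]
hexgal needs fewer.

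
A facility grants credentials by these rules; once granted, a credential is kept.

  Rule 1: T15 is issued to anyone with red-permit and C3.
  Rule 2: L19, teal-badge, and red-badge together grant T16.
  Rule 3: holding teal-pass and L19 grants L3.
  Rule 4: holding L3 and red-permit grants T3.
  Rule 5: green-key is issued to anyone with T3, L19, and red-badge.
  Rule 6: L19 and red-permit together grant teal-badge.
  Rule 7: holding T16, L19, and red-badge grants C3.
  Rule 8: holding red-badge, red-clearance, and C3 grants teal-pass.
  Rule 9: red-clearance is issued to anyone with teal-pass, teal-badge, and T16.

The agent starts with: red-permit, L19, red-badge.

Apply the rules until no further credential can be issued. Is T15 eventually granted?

Yes

Holding L19 and red-permit grants teal-badge (Rule 6).
Holding L19, teal-badge, and red-badge grants T16 (Rule 2).
Holding T16, L19, and red-badge grants C3 (Rule 7).
Holding red-permit and C3 grants T15 (Rule 1).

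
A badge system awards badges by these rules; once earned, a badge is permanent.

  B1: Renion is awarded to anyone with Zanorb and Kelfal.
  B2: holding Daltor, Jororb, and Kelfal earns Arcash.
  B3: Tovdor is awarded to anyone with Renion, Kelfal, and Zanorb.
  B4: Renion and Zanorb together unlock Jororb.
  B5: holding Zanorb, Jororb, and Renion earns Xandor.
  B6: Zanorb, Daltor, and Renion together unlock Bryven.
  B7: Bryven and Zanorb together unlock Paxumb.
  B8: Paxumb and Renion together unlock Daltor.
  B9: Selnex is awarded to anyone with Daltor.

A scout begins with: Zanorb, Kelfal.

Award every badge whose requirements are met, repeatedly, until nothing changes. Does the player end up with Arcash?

No

Arcash would need Daltor, Jororb, and Kelfal (B2), but Daltor is never earned.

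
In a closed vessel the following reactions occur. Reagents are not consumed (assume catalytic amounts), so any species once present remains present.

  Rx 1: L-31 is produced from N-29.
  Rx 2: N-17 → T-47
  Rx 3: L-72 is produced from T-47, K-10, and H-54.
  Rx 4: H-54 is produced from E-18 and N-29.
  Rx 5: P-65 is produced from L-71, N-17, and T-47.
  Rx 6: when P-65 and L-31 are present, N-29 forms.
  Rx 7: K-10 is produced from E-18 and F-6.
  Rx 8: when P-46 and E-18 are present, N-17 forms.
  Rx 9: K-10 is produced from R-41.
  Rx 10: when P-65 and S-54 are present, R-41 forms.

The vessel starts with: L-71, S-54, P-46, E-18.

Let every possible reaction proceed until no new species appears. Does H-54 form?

No

H-54 would need E-18 and N-29 (Rx 4), but N-29 never forms.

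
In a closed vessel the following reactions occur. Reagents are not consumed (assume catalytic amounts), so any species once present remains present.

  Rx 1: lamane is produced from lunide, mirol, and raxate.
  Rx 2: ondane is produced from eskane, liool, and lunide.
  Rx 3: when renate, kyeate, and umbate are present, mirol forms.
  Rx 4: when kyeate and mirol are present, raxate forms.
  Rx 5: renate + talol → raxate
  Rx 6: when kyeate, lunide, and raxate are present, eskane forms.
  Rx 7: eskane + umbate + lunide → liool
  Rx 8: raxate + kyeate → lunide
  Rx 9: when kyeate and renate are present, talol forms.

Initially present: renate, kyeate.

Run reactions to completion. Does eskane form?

kyeate and renate present → talol forms (Rx 9).
renate and talol present → raxate forms (Rx 5).
raxate and kyeate present → lunide forms (Rx 8).
kyeate, lunide, and raxate present → eskane forms (Rx 6).

Yes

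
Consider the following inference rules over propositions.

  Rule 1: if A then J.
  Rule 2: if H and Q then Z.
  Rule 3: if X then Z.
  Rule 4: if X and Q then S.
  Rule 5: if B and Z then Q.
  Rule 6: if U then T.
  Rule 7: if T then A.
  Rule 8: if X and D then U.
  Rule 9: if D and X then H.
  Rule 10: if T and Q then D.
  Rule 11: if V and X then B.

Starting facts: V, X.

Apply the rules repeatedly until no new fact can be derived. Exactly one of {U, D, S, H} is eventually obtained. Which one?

X holds, so Z follows (Rule 3).
From V and X, Rule 11 gives B.
From B and Z, Rule 5 gives Q.
From X and Q, Rule 4 gives S.
U would need X and D (Rule 8), but D is never established. H would need D and X (Rule 9), but D is never established. D would need T and Q (Rule 10), but T is never established.

S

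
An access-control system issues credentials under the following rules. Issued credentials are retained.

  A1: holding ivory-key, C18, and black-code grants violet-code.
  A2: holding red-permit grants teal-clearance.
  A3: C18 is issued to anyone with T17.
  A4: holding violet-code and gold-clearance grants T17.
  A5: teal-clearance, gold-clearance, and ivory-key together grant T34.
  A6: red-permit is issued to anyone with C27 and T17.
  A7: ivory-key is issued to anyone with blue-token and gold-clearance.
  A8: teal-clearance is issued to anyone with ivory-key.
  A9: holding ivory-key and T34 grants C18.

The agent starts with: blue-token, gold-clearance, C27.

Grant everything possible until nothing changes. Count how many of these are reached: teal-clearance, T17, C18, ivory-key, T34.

Holding blue-token and gold-clearance grants ivory-key (A7).
Holding ivory-key grants teal-clearance (A8).
Holding teal-clearance, gold-clearance, and ivory-key grants T34 (A5).
Holding ivory-key and T34 grants C18 (A9).
teal-clearance: reached.
T17 would need violet-code and gold-clearance (A4), but violet-code is never granted.
C18: reached.
ivory-key: reached.
T34: reached.
Reached: teal-clearance, C18, ivory-key, and T34 — 4 of the 5.

4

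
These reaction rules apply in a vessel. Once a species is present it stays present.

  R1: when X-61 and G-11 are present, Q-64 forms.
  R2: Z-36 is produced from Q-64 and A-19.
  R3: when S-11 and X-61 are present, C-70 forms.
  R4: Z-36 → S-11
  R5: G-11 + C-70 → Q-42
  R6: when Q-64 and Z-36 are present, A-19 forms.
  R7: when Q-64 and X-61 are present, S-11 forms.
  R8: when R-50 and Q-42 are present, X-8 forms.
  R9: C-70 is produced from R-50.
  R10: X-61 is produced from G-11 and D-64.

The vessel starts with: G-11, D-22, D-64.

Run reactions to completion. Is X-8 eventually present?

X-8 would need R-50 and Q-42 (R8), but R-50 never forms.

No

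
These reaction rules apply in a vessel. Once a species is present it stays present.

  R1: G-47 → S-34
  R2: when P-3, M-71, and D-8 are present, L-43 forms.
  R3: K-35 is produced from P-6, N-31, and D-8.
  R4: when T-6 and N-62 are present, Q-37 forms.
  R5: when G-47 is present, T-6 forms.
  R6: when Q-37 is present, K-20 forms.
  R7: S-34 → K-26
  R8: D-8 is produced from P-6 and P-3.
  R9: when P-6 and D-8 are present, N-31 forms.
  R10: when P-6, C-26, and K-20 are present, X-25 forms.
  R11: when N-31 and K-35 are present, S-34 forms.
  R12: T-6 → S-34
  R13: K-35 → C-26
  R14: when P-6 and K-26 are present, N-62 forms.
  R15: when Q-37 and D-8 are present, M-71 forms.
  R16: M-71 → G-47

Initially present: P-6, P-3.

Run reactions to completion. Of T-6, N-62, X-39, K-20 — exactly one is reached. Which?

N-62

P-6 and P-3 present → D-8 forms (R8).
P-6 and D-8 present → N-31 forms (R9).
P-6, N-31, and D-8 present → K-35 forms (R3).
N-31 and K-35 present → S-34 forms (R11).
S-34 present → K-26 forms (R7).
P-6 and K-26 present → N-62 forms (R14).
No rule produces X-39, and it is not given. T-6 would need G-47 (R5), but G-47 never forms. K-20 would need Q-37 (R6), but Q-37 never forms.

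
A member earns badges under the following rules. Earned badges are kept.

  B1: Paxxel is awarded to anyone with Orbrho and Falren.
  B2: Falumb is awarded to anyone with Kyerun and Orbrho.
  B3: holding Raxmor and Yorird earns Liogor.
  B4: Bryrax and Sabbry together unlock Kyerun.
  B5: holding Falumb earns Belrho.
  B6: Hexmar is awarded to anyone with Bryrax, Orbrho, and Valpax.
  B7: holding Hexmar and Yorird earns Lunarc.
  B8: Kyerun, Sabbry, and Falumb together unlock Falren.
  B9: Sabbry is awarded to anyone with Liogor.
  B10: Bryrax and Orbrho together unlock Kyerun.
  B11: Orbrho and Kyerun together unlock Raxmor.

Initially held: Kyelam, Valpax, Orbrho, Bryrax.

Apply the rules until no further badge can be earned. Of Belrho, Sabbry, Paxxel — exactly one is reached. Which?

Belrho

With Bryrax and Orbrho, Kyerun is earned (B10).
With Kyerun and Orbrho, Falumb is earned (B2).
With Falumb, Belrho is earned (B5).
Sabbry would need Liogor (B9), but Liogor is never earned. Paxxel would need Orbrho and Falren (B1), but Falren is never earned.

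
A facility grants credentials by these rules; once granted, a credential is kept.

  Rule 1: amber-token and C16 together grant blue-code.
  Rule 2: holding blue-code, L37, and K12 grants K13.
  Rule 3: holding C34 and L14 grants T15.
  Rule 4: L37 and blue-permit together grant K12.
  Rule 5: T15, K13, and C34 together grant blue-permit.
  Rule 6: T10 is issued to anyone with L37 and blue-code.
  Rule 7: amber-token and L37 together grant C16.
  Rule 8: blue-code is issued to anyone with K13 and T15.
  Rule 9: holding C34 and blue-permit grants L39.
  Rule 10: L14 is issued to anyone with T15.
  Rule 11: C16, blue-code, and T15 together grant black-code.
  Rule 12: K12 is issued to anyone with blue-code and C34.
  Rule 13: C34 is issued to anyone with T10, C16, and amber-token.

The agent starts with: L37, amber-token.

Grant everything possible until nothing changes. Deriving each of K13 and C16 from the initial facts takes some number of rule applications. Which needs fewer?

C16: Holding amber-token and L37 grants C16 (Rule 7). [1 rule application]
K13: Holding amber-token and L37 grants C16 (Rule 7). Holding amber-token and C16 grants blue-code (Rule 1). Holding L37 and blue-code grants T10 (Rule 6). Holding T10, C16, and amber-token grants C34 (Rule 13). Holding blue-code and C34 grants K12 (Rule 12). Holding blue-code, L37, and K12 grants K13 (Rule 2). [6 rule applications]
C16 needs fewer.

C16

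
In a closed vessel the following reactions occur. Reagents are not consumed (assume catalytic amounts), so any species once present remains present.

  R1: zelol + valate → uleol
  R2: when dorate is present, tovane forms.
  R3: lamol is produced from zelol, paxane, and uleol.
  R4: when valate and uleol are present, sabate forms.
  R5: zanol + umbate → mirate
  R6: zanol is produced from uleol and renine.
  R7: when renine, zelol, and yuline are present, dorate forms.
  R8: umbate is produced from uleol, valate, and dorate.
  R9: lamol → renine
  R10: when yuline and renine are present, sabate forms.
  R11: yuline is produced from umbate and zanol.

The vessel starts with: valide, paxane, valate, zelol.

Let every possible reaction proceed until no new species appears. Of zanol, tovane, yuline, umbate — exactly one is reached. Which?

zanol

zelol and valate present → uleol forms (R1).
zelol, paxane, and uleol present → lamol forms (R3).
lamol present → renine forms (R9).
uleol and renine present → zanol forms (R6).
umbate would need uleol, valate, and dorate (R8), but dorate never forms. tovane would need dorate (R2), but dorate never forms. yuline would need umbate and zanol (R11), but umbate never forms.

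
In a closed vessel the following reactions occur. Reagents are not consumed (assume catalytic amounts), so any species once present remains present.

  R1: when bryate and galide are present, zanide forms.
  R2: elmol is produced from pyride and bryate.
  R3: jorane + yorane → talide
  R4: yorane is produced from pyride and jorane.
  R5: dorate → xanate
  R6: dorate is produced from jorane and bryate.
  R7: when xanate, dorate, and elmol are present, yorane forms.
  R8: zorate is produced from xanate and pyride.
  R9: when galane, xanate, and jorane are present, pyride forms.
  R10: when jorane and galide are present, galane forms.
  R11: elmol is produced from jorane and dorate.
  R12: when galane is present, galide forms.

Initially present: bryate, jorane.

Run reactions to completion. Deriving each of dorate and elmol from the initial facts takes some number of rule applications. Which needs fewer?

dorate: jorane and bryate present → dorate forms (R6). [1 rule application]
elmol: jorane and bryate present → dorate forms (R6). jorane and dorate present → elmol forms (R11). [2 rule applications]
dorate needs fewer.

dorate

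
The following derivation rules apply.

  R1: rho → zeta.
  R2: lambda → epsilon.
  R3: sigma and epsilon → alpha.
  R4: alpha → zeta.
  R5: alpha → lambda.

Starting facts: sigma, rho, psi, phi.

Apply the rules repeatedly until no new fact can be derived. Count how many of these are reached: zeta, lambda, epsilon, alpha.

rho holds, so zeta follows (R1).
zeta: reached.
lambda would need alpha (R5), but alpha is never established.
epsilon would need lambda (R2), but lambda is never established.
alpha would need sigma and epsilon (R3), but epsilon is never established.
Reached: zeta — 1 of the 4.

1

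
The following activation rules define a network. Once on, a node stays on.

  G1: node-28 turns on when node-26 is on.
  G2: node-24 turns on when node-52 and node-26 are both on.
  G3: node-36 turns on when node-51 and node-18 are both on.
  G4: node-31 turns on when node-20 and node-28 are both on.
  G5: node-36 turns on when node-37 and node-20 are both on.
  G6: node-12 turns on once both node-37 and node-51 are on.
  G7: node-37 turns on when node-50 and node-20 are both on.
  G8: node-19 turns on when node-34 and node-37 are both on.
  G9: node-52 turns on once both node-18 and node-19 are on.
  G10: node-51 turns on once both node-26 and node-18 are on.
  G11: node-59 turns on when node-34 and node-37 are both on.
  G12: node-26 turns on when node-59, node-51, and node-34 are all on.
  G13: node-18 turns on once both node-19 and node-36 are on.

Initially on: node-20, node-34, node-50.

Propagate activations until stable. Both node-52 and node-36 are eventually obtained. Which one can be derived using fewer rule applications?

node-36

node-36: G7: node-50 and node-20 on → node-37 on. node-37 and node-20 are on, so node-36 turns on (G5). [2 rule applications]
node-52: G7: node-50 and node-20 on → node-37 on. node-34 and node-37 are on, so node-19 turns on (G8). node-37 and node-20 are on, so node-36 turns on (G5). node-19 and node-36 are on, so node-18 turns on (G13). node-18 and node-19 are on, so node-52 turns on (G9). [5 rule applications]
node-36 needs fewer.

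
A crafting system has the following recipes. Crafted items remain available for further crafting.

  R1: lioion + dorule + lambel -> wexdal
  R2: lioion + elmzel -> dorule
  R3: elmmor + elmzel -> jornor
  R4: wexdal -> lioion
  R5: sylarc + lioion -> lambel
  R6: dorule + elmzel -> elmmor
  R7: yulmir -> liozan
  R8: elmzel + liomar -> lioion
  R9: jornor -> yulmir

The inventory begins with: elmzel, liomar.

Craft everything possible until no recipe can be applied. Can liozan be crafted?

Yes

Using R8, elmzel and liomar make lioion.
Using R2, lioion and elmzel make dorule.
Using R6, dorule and elmzel make elmmor.
Using R3, elmmor and elmzel make jornor.
Using R9, jornor makes yulmir.
yulmir -> liozan (R7).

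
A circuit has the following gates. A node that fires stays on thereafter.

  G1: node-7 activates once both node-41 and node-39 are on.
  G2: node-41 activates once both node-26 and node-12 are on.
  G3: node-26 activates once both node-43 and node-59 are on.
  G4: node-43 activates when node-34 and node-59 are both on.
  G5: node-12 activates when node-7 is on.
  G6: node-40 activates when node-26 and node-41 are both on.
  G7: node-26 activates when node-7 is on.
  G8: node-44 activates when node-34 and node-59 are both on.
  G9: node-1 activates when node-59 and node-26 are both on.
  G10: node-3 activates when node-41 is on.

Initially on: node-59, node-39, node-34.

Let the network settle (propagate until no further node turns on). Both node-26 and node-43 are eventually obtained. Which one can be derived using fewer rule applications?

node-43: node-34 and node-59 are on, so node-43 activates (G4). [1 rule application]
node-26: G4: node-34 and node-59 on → node-43 on. node-43 and node-59 are on, so node-26 activates (G3). [2 rule applications]
node-43 needs fewer.

node-43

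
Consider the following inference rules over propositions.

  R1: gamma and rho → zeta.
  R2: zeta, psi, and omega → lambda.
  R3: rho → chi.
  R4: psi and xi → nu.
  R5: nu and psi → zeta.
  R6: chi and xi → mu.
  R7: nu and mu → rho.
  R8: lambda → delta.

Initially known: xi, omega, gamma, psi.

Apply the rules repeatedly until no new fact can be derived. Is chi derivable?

No

chi would need rho (R3), but rho is never established.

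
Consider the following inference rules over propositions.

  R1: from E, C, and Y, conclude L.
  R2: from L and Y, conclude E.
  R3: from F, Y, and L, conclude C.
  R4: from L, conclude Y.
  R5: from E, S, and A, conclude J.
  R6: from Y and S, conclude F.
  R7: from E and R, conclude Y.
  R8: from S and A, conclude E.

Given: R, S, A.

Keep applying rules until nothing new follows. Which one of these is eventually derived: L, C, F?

F

From S and A, R8 gives E.
From E and R, R7 gives Y.
From Y and S, R6 gives F.
C would need F, Y, and L (R3), but L is never established. L would need E, C, and Y (R1), but C is never established.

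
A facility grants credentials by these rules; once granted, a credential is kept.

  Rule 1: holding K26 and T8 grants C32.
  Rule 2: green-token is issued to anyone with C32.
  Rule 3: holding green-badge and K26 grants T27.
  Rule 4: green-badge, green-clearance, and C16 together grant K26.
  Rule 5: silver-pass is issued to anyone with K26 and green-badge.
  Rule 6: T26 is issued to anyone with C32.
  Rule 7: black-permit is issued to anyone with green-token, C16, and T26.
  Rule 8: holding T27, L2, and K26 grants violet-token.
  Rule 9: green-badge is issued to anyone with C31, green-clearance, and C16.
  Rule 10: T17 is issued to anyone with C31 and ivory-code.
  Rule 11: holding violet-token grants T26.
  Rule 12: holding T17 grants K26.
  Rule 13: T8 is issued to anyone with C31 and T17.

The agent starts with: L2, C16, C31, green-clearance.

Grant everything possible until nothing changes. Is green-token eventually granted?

green-token would need C32 (Rule 2), but C32 is never granted.

No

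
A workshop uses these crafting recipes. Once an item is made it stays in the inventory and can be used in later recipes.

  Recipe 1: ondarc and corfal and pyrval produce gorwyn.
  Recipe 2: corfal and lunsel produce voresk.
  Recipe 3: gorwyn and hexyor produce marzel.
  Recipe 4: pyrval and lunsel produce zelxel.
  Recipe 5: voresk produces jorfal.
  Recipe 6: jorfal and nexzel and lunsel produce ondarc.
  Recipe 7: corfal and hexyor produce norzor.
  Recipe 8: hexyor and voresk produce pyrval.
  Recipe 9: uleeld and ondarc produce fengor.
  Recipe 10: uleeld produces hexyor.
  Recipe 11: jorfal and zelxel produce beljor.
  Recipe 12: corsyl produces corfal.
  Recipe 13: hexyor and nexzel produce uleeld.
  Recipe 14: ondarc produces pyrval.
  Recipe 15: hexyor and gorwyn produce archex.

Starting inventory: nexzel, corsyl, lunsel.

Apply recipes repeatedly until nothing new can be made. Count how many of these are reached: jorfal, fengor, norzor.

1

Using Recipe 12, corsyl makes corfal.
Using Recipe 2, corfal and lunsel make voresk.
Using Recipe 5, voresk makes jorfal.
jorfal: reached.
fengor would need uleeld and ondarc (Recipe 9), but uleeld is never obtained.
norzor would need corfal and hexyor (Recipe 7), but hexyor is never obtained.
Reached: jorfal — 1 of the 3.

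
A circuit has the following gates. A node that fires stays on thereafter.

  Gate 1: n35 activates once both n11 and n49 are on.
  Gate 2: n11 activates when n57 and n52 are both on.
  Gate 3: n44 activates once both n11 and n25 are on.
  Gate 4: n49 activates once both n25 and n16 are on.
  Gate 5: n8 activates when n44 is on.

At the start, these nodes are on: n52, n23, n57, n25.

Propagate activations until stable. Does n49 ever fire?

n49 would need n25 and n16 (Gate 4), but n16 never turns on.

No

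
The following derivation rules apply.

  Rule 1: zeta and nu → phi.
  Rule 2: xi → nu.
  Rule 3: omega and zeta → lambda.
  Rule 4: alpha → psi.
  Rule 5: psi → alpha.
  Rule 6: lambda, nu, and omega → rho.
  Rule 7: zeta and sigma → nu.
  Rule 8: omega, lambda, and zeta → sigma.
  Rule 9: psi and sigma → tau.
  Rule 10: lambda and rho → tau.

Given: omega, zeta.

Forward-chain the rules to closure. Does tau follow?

Yes

From omega and zeta, Rule 3 gives lambda.
From omega, lambda, and zeta, Rule 8 gives sigma.
From zeta and sigma, Rule 7 gives nu.
lambda, nu, and omega hold, so rho follows (Rule 6).
From lambda and rho, Rule 10 gives tau.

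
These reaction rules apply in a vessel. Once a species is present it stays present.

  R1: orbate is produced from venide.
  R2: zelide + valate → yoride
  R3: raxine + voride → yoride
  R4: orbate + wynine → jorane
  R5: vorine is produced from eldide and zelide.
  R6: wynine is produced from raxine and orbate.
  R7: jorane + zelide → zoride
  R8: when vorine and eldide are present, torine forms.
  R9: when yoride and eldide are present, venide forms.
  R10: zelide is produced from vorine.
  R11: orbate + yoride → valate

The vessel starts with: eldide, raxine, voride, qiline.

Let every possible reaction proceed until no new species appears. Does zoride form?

zoride would need jorane and zelide (R7), but zelide never forms.

No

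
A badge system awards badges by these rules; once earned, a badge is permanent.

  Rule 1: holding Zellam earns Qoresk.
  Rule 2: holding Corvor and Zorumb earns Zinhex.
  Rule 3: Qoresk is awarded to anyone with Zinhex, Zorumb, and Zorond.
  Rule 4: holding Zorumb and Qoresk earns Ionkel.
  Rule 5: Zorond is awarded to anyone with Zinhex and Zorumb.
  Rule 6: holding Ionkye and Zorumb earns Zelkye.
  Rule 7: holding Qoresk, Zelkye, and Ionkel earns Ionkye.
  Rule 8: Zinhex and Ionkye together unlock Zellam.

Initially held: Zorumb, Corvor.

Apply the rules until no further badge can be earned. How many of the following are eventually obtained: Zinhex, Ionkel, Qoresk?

3

With Corvor and Zorumb, Zinhex is earned (Rule 2).
With Zinhex and Zorumb, Zorond is earned (Rule 5).
With Zinhex, Zorumb, and Zorond, Qoresk is earned (Rule 3).
With Zorumb and Qoresk, Ionkel is earned (Rule 4).
Zinhex: reached.
Ionkel: reached.
Qoresk: reached.
All 3 are reached.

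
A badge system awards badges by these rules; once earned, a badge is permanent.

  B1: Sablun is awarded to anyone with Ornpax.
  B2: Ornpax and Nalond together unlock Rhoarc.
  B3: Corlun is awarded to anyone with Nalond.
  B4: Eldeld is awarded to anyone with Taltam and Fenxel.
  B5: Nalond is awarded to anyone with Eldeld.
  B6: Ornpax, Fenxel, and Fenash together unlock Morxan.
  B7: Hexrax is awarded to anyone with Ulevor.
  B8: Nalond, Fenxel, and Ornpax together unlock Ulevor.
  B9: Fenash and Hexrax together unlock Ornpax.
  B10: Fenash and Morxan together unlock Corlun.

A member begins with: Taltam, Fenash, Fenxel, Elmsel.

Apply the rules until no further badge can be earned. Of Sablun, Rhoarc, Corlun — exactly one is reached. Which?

With Taltam and Fenxel, Eldeld is earned (B4).
With Eldeld, Nalond is earned (B5).
With Nalond, Corlun is earned (B3).
Sablun would need Ornpax (B1), but Ornpax is never earned. Rhoarc would need Ornpax and Nalond (B2), but Ornpax is never earned.

Corlun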